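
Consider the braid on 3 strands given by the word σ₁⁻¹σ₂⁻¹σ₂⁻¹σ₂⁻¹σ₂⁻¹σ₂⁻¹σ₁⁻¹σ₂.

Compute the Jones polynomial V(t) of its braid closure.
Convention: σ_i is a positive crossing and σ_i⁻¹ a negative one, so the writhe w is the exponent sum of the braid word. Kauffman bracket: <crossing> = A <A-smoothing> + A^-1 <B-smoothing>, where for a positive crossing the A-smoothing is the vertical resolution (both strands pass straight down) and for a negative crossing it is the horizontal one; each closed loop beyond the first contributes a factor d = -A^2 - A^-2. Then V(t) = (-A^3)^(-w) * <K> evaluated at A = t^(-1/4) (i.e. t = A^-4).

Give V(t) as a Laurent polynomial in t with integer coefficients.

t^-2 - t^-3 + 2*t^-4 - 2*t^-5 + 3*t^-6 - 2*t^-7 + t^-8 - t^-9

Derivation:
Braid: s1^-1 s2^-1 s2^-1 s2^-1 s2^-1 s2^-1 s1^-1 s2 on 3 strands, 8 crossings.
Writhe w = (#positive) - (#negative) = 1 - 7 = -6.
State-sum expansion of <K>. There are 2^8 = 256 states.
Smooth each crossing (0=||, 1=⌣⌢); contribution A^(Σ sign_k(1-2s_k)) * d^(L-1).
Tabulate the states by total A-exponent and number of loops L (A-exp: L × count):
  A^8: L=6 ×1
  A^6: L=5 ×8
  A^4: L=4 ×25, L=6 ×3
  A^2: L=3 ×40, L=5 ×15, L=7 ×1
  A^0: L=2 ×35, L=4 ×30, L=6 ×5
  A^-2: L=1 ×15, L=3 ×31, L=5 ×10
  A^-4: L=2 ×18, L=4 ×10
  A^-6: L=1 ×2, L=3 ×6
  A^-8: L=2 ×1
Each group contributes A^e * Σ count * d^(L-1):
Powers of d = -A^2 - A^-2: d^2 = A^4 + 2 + A^-4; d^3 = -A^6 - 3*A^2 - 3*A^-2 - A^-6; d^4 = A^8 + 4*A^4 + 6 + 4*A^-4 + A^-8; d^5 = -A^10 - 5*A^6 - 10*A^2 - 10*A^-2 - 5*A^-6 - A^-10; d^6 = A^12 + 6*A^8 + 15*A^4 + 20 + 15*A^-4 + 6*A^-8 + A^-12.
  A^8 * (d^5) = -A^18 - 5*A^14 - 10*A^10 - 10*A^6 - 5*A^2 - A^-2
  A^6 * (8*d^4) = 8*A^14 + 32*A^10 + 48*A^6 + 32*A^2 + 8*A^-2
  A^4 * (25*d^3 + 3*d^5) = -3*A^14 - 40*A^10 - 105*A^6 - 105*A^2 - 40*A^-2 - 3*A^-6
  A^2 * (40*d^2 + 15*d^4 + d^6) = A^14 + 21*A^10 + 115*A^6 + 190*A^2 + 115*A^-2 + 21*A^-6 + A^-10
  A^0 * (35*d + 30*d^3 + 5*d^5) = -5*A^10 - 55*A^6 - 175*A^2 - 175*A^-2 - 55*A^-6 - 5*A^-10
  A^-2 * (15 + 31*d^2 + 10*d^4) = 10*A^6 + 71*A^2 + 137*A^-2 + 71*A^-6 + 10*A^-10
  A^-4 * (18*d + 10*d^3) = -10*A^2 - 48*A^-2 - 48*A^-6 - 10*A^-10
  A^-6 * (2 + 6*d^2) = 6*A^-2 + 14*A^-6 + 6*A^-10
  A^-8 * (d) = -A^-6 - A^-10
Summing the groups: <K> = -A^18 + A^14 - 2*A^10 + 3*A^6 - 2*A^2 + 2*A^-2 - A^-6 + A^-10
Normalise by the writhe: (-A^3)^(-w) = (-A^3)^(6) = A^18, so f(A) = A^18 * <K> = -A^36 + A^32 - 2*A^28 + 3*A^24 - 2*A^20 + 2*A^16 - A^12 + A^8.
Substitute A = t^(-1/4), i.e. A^e → t^(-e/4): V(t) = t^-2 - t^-3 + 2*t^-4 - 2*t^-5 + 3*t^-6 - 2*t^-7 + t^-8 - t^-9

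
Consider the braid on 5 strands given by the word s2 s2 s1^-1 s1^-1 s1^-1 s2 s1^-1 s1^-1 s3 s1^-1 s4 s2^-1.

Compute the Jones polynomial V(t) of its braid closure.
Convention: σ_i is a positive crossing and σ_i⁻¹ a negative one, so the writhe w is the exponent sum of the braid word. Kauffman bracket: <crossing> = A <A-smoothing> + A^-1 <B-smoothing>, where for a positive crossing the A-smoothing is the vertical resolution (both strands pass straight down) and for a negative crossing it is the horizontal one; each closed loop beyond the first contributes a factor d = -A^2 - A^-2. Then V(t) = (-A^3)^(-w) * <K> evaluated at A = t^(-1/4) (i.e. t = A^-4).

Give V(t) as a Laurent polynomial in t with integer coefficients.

1 - t^-1 + 3*t^-2 - 3*t^-3 + 3*t^-4 - 4*t^-5 + 3*t^-6 - 2*t^-7 + t^-8

Derivation:
The presented braid s2 s2 s1^-1 s1^-1 s1^-1 s2 s1^-1 s1^-1 s3 s1^-1 s4 s2^-1 on 5 strands reduces by inverse Markov moves (closure unchanged at each step):
  Deconjugate: the word is γ·β·γ⁻¹ with γ = s2 (prefix) and γ⁻¹ = s2^-1 (suffix); strip both.
  Destabilize: the word has the form β·s4 where s4 occurs only as the final letter (β ∈ B_4); drop it and the last strand → 4 strands.
Reduced to β = s2 s1^-1 s1^-1 s1^-1 s2 s1^-1 s1^-1 s3 s1^-1 on 4 strands, 9 crossings.
Compute on β:
Braid: s2 s1^-1 s1^-1 s1^-1 s2 s1^-1 s1^-1 s3 s1^-1 on 4 strands, 9 crossings.
Writhe w = (#positive) - (#negative) = 3 - 6 = -3.
Enumerate smoothing states for the bracket polynomial. There are 2^9 = 512 states.
Each crossing splits two ways (0=vertical, 1=horizontal). The state's weight is A^(#A-smoothings - #B-smoothings) * d^(loops - 1).
Tabulate the states by total A-exponent and number of loops L (A-exp: L × count):
  A^9: L=8 ×1
  A^7: L=7 ×9
  A^5: L=6 ×36
  A^3: L=5 ×84
  A^1: L=4 ×126
  A^-1: L=3 ×124, L=5 ×2
  A^-3: L=2 ×75, L=4 ×9
  A^-5: L=1 ×21, L=3 ×15
  A^-7: L=2 ×8, L=4 ×1
  A^-9: L=3 ×1
Each group contributes A^e * Σ count * d^(L-1):
Powers of d = -A^2 - A^-2: d^2 = A^4 + 2 + A^-4; d^3 = -A^6 - 3*A^2 - 3*A^-2 - A^-6; d^4 = A^8 + 4*A^4 + 6 + 4*A^-4 + A^-8; d^5 = -A^10 - 5*A^6 - 10*A^2 - 10*A^-2 - 5*A^-6 - A^-10; d^6 = A^12 + 6*A^8 + 15*A^4 + 20 + 15*A^-4 + 6*A^-8 + A^-12; d^7 = -A^14 - 7*A^10 - 21*A^6 - 35*A^2 - 35*A^-2 - 21*A^-6 - 7*A^-10 - A^-14.
  A^9 * (d^7) = -A^23 - 7*A^19 - 21*A^15 - 35*A^11 - 35*A^7 - 21*A^3 - 7*A^-1 - A^-5
  A^7 * (9*d^6) = 9*A^19 + 54*A^15 + 135*A^11 + 180*A^7 + 135*A^3 + 54*A^-1 + 9*A^-5
  A^5 * (36*d^5) = -36*A^15 - 180*A^11 - 360*A^7 - 360*A^3 - 180*A^-1 - 36*A^-5
  A^3 * (84*d^4) = 84*A^11 + 336*A^7 + 504*A^3 + 336*A^-1 + 84*A^-5
  A^1 * (126*d^3) = -126*A^7 - 378*A^3 - 378*A^-1 - 126*A^-5
  A^-1 * (124*d^2 + 2*d^4) = 2*A^7 + 132*A^3 + 260*A^-1 + 132*A^-5 + 2*A^-9
  A^-3 * (75*d + 9*d^3) = -9*A^3 - 102*A^-1 - 102*A^-5 - 9*A^-9
  A^-5 * (21 + 15*d^2) = 15*A^-1 + 51*A^-5 + 15*A^-9
  A^-7 * (8*d + d^3) = -A^-1 - 11*A^-5 - 11*A^-9 - A^-13
  A^-9 * (d^2) = A^-5 + 2*A^-9 + A^-13
Summing the groups: <K> = -A^23 + 2*A^19 - 3*A^15 + 4*A^11 - 3*A^7 + 3*A^3 - 3*A^-1 + A^-5 - A^-9
Normalise by the writhe: (-A^3)^(-w) = (-A^3)^(3) = -A^9, so f(A) = -A^9 * <K> = A^32 - 2*A^28 + 3*A^24 - 4*A^20 + 3*A^16 - 3*A^12 + 3*A^8 - A^4 + 1.
Substitute A = t^(-1/4), i.e. A^e → t^(-e/4): V(t) = 1 - t^-1 + 3*t^-2 - 3*t^-3 + 3*t^-4 - 4*t^-5 + 3*t^-6 - 2*t^-7 + t^-8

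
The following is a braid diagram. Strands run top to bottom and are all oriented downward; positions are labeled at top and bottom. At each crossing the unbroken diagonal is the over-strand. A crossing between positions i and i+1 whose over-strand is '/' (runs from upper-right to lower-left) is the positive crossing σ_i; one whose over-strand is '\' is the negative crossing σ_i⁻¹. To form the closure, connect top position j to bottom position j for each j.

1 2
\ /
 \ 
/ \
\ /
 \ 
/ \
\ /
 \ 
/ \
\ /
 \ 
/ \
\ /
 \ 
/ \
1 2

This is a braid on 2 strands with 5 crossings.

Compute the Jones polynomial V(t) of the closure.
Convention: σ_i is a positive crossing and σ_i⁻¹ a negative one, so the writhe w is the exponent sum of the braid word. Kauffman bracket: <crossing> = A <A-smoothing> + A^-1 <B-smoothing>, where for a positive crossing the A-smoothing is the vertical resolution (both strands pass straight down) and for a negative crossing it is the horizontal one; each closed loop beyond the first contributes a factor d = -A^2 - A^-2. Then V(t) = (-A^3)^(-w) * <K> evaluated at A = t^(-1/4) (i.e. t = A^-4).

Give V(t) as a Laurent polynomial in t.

Reading the diagram top to bottom ('/'-over between positions i,i+1 = s_i, '\'-over = s_i^-1): braid word = s1^-1 s1^-1 s1^-1 s1^-1 s1^-1.
Braid: s1^-1 s1^-1 s1^-1 s1^-1 s1^-1 on 2 strands, 5 crossings.
Writhe w = (#positive) - (#negative) = 0 - 5 = -5.
Computing the Kauffman bracket via state sum. There are 2^5 = 32 states.
Each crossing splits two ways (0=vertical, 1=horizontal). The state's weight is A^(#A-smoothings - #B-smoothings) * d^(loops - 1).
  state 00000: A-exp=-5, loops=2, term = A^-5 * d^1
  state 00001: A-exp=-3, loops=1, term = A^-3 * d^0
  state 00010: A-exp=-3, loops=1, term = A^-3 * d^0
  state 00011: A-exp=-1, loops=2, term = A^-1 * d^1
  state 00100: A-exp=-3, loops=1, term = A^-3 * d^0
  state 00101: A-exp=-1, loops=2, term = A^-1 * d^1
  state 00110: A-exp=-1, loops=2, term = A^-1 * d^1
  state 00111: A-exp=+1, loops=3, term = A^1 * d^2
  state 01000: A-exp=-3, loops=1, term = A^-3 * d^0
  state 01001: A-exp=-1, loops=2, term = A^-1 * d^1
  state 01010: A-exp=-1, loops=2, term = A^-1 * d^1
  state 01011: A-exp=+1, loops=3, term = A^1 * d^2
  state 01100: A-exp=-1, loops=2, term = A^-1 * d^1
  state 01101: A-exp=+1, loops=3, term = A^1 * d^2
  state 01110: A-exp=+1, loops=3, term = A^1 * d^2
  state 01111: A-exp=+3, loops=4, term = A^3 * d^3
  state 10000: A-exp=-3, loops=1, term = A^-3 * d^0
  state 10001: A-exp=-1, loops=2, term = A^-1 * d^1
  state 10010: A-exp=-1, loops=2, term = A^-1 * d^1
  state 10011: A-exp=+1, loops=3, term = A^1 * d^2
  state 10100: A-exp=-1, loops=2, term = A^-1 * d^1
  state 10101: A-exp=+1, loops=3, term = A^1 * d^2
  state 10110: A-exp=+1, loops=3, term = A^1 * d^2
  state 10111: A-exp=+3, loops=4, term = A^3 * d^3
  state 11000: A-exp=-1, loops=2, term = A^-1 * d^1
  state 11001: A-exp=+1, loops=3, term = A^1 * d^2
  state 11010: A-exp=+1, loops=3, term = A^1 * d^2
  state 11011: A-exp=+3, loops=4, term = A^3 * d^3
  state 11100: A-exp=+1, loops=3, term = A^1 * d^2
  state 11101: A-exp=+3, loops=4, term = A^3 * d^3
  state 11110: A-exp=+3, loops=4, term = A^3 * d^3
  state 11111: A-exp=+5, loops=5, term = A^5 * d^4
Collect the terms by A-exponent (count of states per loop number):
Powers of d = -A^2 - A^-2: d^2 = A^4 + 2 + A^-4; d^3 = -A^6 - 3*A^2 - 3*A^-2 - A^-6; d^4 = A^8 + 4*A^4 + 6 + 4*A^-4 + A^-8.
  A^5 * (d^4) = A^13 + 4*A^9 + 6*A^5 + 4*A + A^-3
  A^3 * (5*d^3) = -5*A^9 - 15*A^5 - 15*A - 5*A^-3
  A^1 * (10*d^2) = 10*A^5 + 20*A + 10*A^-3
  A^-1 * (10*d) = -10*A - 10*A^-3
  A^-3 * (5) = 5*A^-3
  A^-5 * (d) = -A^-3 - A^-7
Summing the groups: <K> = A^13 - A^9 + A^5 - A - A^-7
Normalise by the writhe: (-A^3)^(-w) = (-A^3)^(5) = -A^15, so f(A) = -A^15 * <K> = -A^28 + A^24 - A^20 + A^16 + A^8.
Substitute A = t^(-1/4), i.e. A^e → t^(-e/4): V(t) = t^-2 + t^-4 - t^-5 + t^-6 - t^-7

Answer: t^-2 + t^-4 - t^-5 + t^-6 - t^-7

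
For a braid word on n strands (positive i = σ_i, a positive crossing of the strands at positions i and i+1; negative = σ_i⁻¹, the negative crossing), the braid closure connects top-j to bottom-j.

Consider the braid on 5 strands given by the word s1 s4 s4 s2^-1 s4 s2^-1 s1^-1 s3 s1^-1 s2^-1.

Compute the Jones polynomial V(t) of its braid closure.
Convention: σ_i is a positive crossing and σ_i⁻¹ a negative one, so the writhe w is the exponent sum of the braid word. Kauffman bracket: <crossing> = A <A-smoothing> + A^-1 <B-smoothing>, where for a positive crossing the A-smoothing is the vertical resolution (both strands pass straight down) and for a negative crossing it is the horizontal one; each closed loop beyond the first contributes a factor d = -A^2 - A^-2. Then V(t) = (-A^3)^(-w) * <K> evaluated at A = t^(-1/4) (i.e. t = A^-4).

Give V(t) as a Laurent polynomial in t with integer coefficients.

Braid: s1 s4 s4 s2^-1 s4 s2^-1 s1^-1 s3 s1^-1 s2^-1 on 5 strands, 10 crossings.
Writhe w = (#positive) - (#negative) = 5 - 5 = 0.
Computing the Kauffman bracket via state sum. There are 2^10 = 1024 states.
For each crossing: s=0 is the vertical smoothing, s=1 horizontal. Crossing k contributes A^(sign_k * (1 - 2*s_k)); loop factor d = -A^2 - A^-2.
Tabulate the states by total A-exponent and number of loops L (A-exp: L × count):
  A^10: L=6 ×1
  A^8: L=5 ×10
  A^6: L=4 ×40, L=6 ×5
  A^4: L=3 ×80, L=5 ×39, L=7 ×1
  A^2: L=2 ×79, L=4 ×117, L=6 ×14
  A^0: L=1 ×30, L=3 ×158, L=5 ×62, L=7 ×2
  A^-2: L=2 ×84, L=4 ×111, L=6 ×15
  A^-4: L=1 ×9, L=3 ×74, L=5 ×36, L=7 ×1
  A^-6: L=2 ×12, L=4 ×29, L=6 ×4
  A^-8: L=3 ×6, L=5 ×4
  A^-10: L=4 ×1
Each group contributes A^e * Σ count * d^(L-1):
Powers of d = -A^2 - A^-2: d^2 = A^4 + 2 + A^-4; d^3 = -A^6 - 3*A^2 - 3*A^-2 - A^-6; d^4 = A^8 + 4*A^4 + 6 + 4*A^-4 + A^-8; d^5 = -A^10 - 5*A^6 - 10*A^2 - 10*A^-2 - 5*A^-6 - A^-10; d^6 = A^12 + 6*A^8 + 15*A^4 + 20 + 15*A^-4 + 6*A^-8 + A^-12.
  A^10 * (d^5) = -A^20 - 5*A^16 - 10*A^12 - 10*A^8 - 5*A^4 - 1
  A^8 * (10*d^4) = 10*A^16 + 40*A^12 + 60*A^8 + 40*A^4 + 10
  A^6 * (40*d^3 + 5*d^5) = -5*A^16 - 65*A^12 - 170*A^8 - 170*A^4 - 65 - 5*A^-4
  A^4 * (80*d^2 + 39*d^4 + d^6) = A^16 + 45*A^12 + 251*A^8 + 414*A^4 + 251 + 45*A^-4 + A^-8
  A^2 * (79*d + 117*d^3 + 14*d^5) = -14*A^12 - 187*A^8 - 570*A^4 - 570 - 187*A^-4 - 14*A^-8
  A^0 * (30 + 158*d^2 + 62*d^4 + 2*d^6) = 2*A^12 + 74*A^8 + 436*A^4 + 758 + 436*A^-4 + 74*A^-8 + 2*A^-12
  A^-2 * (84*d + 111*d^3 + 15*d^5) = -15*A^8 - 186*A^4 - 567 - 567*A^-4 - 186*A^-8 - 15*A^-12
  A^-4 * (9 + 74*d^2 + 36*d^4 + d^6) = A^8 + 42*A^4 + 233 + 393*A^-4 + 233*A^-8 + 42*A^-12 + A^-16
  A^-6 * (12*d + 29*d^3 + 4*d^5) = -4*A^4 - 49 - 139*A^-4 - 139*A^-8 - 49*A^-12 - 4*A^-16
  A^-8 * (6*d^2 + 4*d^4) = 4 + 22*A^-4 + 36*A^-8 + 22*A^-12 + 4*A^-16
  A^-10 * (d^3) = -A^-4 - 3*A^-8 - 3*A^-12 - A^-16
Summing the groups: <K> = -A^20 + A^16 - 2*A^12 + 4*A^8 - 3*A^4 + 4 - 3*A^-4 + 2*A^-8 - A^-12
Normalise by the writhe: (-A^3)^(-w) = (-A^3)^(0) = 1, so f(A) = 1 * <K> = -A^20 + A^16 - 2*A^12 + 4*A^8 - 3*A^4 + 4 - 3*A^-4 + 2*A^-8 - A^-12.
Substitute A = t^(-1/4), i.e. A^e → t^(-e/4): V(t) = -t^3 + 2*t^2 - 3*t + 4 - 3*t^-1 + 4*t^-2 - 2*t^-3 + t^-4 - t^-5

Answer: -t^3 + 2*t^2 - 3*t + 4 - 3*t^-1 + 4*t^-2 - 2*t^-3 + t^-4 - t^-5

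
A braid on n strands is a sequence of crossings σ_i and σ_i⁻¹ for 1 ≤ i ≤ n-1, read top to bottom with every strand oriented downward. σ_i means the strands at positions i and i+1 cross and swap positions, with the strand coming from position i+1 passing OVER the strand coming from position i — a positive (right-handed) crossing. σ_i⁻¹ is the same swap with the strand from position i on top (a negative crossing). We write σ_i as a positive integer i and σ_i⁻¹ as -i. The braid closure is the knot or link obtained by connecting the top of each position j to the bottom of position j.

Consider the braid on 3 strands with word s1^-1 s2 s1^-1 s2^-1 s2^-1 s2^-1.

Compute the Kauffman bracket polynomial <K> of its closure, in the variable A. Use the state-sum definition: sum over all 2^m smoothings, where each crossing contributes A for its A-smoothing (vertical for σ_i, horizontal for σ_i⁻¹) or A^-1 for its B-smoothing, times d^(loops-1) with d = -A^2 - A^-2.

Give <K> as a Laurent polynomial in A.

-A^12 + A^8 - A^4 + 2 - A^-4 + A^-8

Derivation:
Braid: s1^-1 s2 s1^-1 s2^-1 s2^-1 s2^-1 on 3 strands, 6 crossings.
Writhe w = (#positive) - (#negative) = 1 - 5 = -4.
State-sum expansion of <K>. There are 2^6 = 64 states.
For each crossing: s=0 is the vertical smoothing, s=1 horizontal. Crossing k contributes A^(sign_k * (1 - 2*s_k)); loop factor d = -A^2 - A^-2.
Tabulate the states by total A-exponent and number of loops L (A-exp: L × count):
  A^6: L=4 ×1
  A^4: L=3 ×6
  A^2: L=2 ×12, L=4 ×3
  A^0: L=1 ×9, L=3 ×10, L=5 ×1
  A^-2: L=2 ×12, L=4 ×3
  A^-4: L=1 ×2, L=3 ×4
  A^-6: L=2 ×1
Each group contributes A^e * Σ count * d^(L-1):
Powers of d = -A^2 - A^-2: d^2 = A^4 + 2 + A^-4; d^3 = -A^6 - 3*A^2 - 3*A^-2 - A^-6; d^4 = A^8 + 4*A^4 + 6 + 4*A^-4 + A^-8.
  A^6 * (d^3) = -A^12 - 3*A^8 - 3*A^4 - 1
  A^4 * (6*d^2) = 6*A^8 + 12*A^4 + 6
  A^2 * (12*d + 3*d^3) = -3*A^8 - 21*A^4 - 21 - 3*A^-4
  A^0 * (9 + 10*d^2 + d^4) = A^8 + 14*A^4 + 35 + 14*A^-4 + A^-8
  A^-2 * (12*d + 3*d^3) = -3*A^4 - 21 - 21*A^-4 - 3*A^-8
  A^-4 * (2 + 4*d^2) = 4 + 10*A^-4 + 4*A^-8
  A^-6 * (d) = -A^-4 - A^-8
Summing the groups: <K> = -A^12 + A^8 - A^4 + 2 - A^-4 + A^-8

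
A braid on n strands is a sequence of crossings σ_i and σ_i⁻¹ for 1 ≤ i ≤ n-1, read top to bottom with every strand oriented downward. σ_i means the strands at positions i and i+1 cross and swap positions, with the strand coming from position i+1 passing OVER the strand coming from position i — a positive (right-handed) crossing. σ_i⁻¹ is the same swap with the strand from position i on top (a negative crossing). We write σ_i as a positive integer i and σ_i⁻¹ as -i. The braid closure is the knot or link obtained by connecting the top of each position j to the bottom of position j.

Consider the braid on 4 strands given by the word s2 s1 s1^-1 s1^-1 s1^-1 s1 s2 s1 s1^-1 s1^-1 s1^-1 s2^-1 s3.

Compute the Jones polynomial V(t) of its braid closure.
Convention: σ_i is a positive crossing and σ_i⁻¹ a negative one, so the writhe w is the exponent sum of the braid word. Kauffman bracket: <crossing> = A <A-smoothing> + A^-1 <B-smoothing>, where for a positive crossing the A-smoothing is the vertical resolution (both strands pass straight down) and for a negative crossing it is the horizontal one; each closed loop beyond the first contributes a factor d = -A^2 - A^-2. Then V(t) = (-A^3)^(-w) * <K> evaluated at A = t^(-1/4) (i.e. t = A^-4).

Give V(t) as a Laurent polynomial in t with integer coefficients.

The presented braid s2 s1 s1^-1 s1^-1 s1^-1 s1 s2 s1 s1^-1 s1^-1 s1^-1 s2^-1 s3 on 4 strands reduces by inverse Markov moves (closure unchanged at each step):
  Destabilize: the word has the form β·s3 where s3 occurs only as the final letter (β ∈ B_3); drop it and the last strand → 3 strands.
  Deconjugate: the word is γ·β·γ⁻¹ with γ = s2 s1 (prefix) and γ⁻¹ = s1^-1 s2^-1 (suffix); strip both.
Reduced to β = s1^-1 s1^-1 s1^-1 s1 s2 s1 s1^-1 s1^-1 on 3 strands, 8 crossings.
Compute on β:
First cancel adjacent σ_i σ_i⁻¹ pairs (Reidemeister II — same braid, same closure): s1^-1 s1^-1 s1^-1 s1 s2 s1 s1^-1 s1^-1 → s1^-1 s1^-1 s2 s1^-1.
Braid: s1^-1 s1^-1 s2 s1^-1 on 3 strands, 4 crossings.
Writhe w = (#positive) - (#negative) = 1 - 3 = -2.
Enumerate smoothing states for the bracket polynomial. There are 2^4 = 16 states.
For each crossing: s=0 is the vertical smoothing, s=1 horizontal. Crossing k contributes A^(sign_k * (1 - 2*s_k)); loop factor d = -A^2 - A^-2.
  state 0000: A-exp=-2, loops=3, term = A^-2 * d^2
  state 0001: A-exp=+0, loops=2, term = A^0 * d^1
  state 0010: A-exp=-4, loops=2, term = A^-4 * d^1
  state 0011: A-exp=-2, loops=1, term = A^-2 * d^0
  state 0100: A-exp=+0, loops=2, term = A^0 * d^1
  state 0101: A-exp=+2, loops=3, term = A^2 * d^2
  state 0110: A-exp=-2, loops=1, term = A^-2 * d^0
  state 0111: A-exp=+0, loops=2, term = A^0 * d^1
  state 1000: A-exp=+0, loops=2, term = A^0 * d^1
  state 1001: A-exp=+2, loops=3, term = A^2 * d^2
  state 1010: A-exp=-2, loops=1, term = A^-2 * d^0
  state 1011: A-exp=+0, loops=2, term = A^0 * d^1
  state 1100: A-exp=+2, loops=3, term = A^2 * d^2
  state 1101: A-exp=+4, loops=4, term = A^4 * d^3
  state 1110: A-exp=+0, loops=2, term = A^0 * d^1
  state 1111: A-exp=+2, loops=3, term = A^2 * d^2
Collect the terms by A-exponent (count of states per loop number):
Powers of d = -A^2 - A^-2: d^2 = A^4 + 2 + A^-4; d^3 = -A^6 - 3*A^2 - 3*A^-2 - A^-6.
  A^4 * (d^3) = -A^10 - 3*A^6 - 3*A^2 - A^-2
  A^2 * (4*d^2) = 4*A^6 + 8*A^2 + 4*A^-2
  A^0 * (6*d) = -6*A^2 - 6*A^-2
  A^-2 * (3 + d^2) = A^2 + 5*A^-2 + A^-6
  A^-4 * (d) = -A^-2 - A^-6
Summing the groups: <K> = -A^10 + A^6 + A^-2
Normalise by the writhe: (-A^3)^(-w) = (-A^3)^(2) = A^6, so f(A) = A^6 * <K> = -A^16 + A^12 + A^4.
Substitute A = t^(-1/4), i.e. A^e → t^(-e/4): V(t) = t^-1 + t^-3 - t^-4

Answer: t^-1 + t^-3 - t^-4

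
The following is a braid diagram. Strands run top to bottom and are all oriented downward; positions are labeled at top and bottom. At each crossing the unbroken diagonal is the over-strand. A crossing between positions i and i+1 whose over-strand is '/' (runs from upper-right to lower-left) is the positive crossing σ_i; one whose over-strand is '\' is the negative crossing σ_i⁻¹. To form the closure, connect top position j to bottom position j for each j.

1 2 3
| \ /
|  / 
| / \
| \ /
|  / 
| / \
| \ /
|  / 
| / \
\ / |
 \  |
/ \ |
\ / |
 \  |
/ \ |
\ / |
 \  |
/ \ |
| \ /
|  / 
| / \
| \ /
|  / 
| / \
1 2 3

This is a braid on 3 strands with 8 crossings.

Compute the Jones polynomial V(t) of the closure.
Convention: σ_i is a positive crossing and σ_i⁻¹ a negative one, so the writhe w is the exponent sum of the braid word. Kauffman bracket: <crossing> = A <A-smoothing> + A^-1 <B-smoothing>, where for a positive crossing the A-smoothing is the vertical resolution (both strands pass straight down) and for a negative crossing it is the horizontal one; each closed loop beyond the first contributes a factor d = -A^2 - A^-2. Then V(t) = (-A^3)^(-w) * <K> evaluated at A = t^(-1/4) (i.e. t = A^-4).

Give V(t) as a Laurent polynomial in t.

Reading the diagram top to bottom ('/'-over between positions i,i+1 = s_i, '\'-over = s_i^-1): braid word = s2 s2 s2 s1^-1 s1^-1 s1^-1 s2 s2.
Braid: s2 s2 s2 s1^-1 s1^-1 s1^-1 s2 s2 on 3 strands, 8 crossings.
Writhe w = (#positive) - (#negative) = 5 - 3 = 2.
Computing the Kauffman bracket via state sum. There are 2^8 = 256 states.
For each crossing: s=0 is the vertical smoothing, s=1 horizontal. Crossing k contributes A^(sign_k * (1 - 2*s_k)); loop factor d = -A^2 - A^-2.
Tabulate the states by total A-exponent and number of loops L (A-exp: L × count):
  A^8: L=4 ×1
  A^6: L=3 ×8
  A^4: L=2 ×18, L=4 ×10
  A^2: L=1 ×15, L=3 ×31, L=5 ×10
  A^0: L=2 ×35, L=4 ×30, L=6 ×5
  A^-2: L=3 ×40, L=5 ×15, L=7 ×1
  A^-4: L=4 ×25, L=6 ×3
  A^-6: L=5 ×8
  A^-8: L=6 ×1
Each group contributes A^e * Σ count * d^(L-1):
Powers of d = -A^2 - A^-2: d^2 = A^4 + 2 + A^-4; d^3 = -A^6 - 3*A^2 - 3*A^-2 - A^-6; d^4 = A^8 + 4*A^4 + 6 + 4*A^-4 + A^-8; d^5 = -A^10 - 5*A^6 - 10*A^2 - 10*A^-2 - 5*A^-6 - A^-10; d^6 = A^12 + 6*A^8 + 15*A^4 + 20 + 15*A^-4 + 6*A^-8 + A^-12.
  A^8 * (d^3) = -A^14 - 3*A^10 - 3*A^6 - A^2
  A^6 * (8*d^2) = 8*A^10 + 16*A^6 + 8*A^2
  A^4 * (18*d + 10*d^3) = -10*A^10 - 48*A^6 - 48*A^2 - 10*A^-2
  A^2 * (15 + 31*d^2 + 10*d^4) = 10*A^10 + 71*A^6 + 137*A^2 + 71*A^-2 + 10*A^-6
  A^0 * (35*d + 30*d^3 + 5*d^5) = -5*A^10 - 55*A^6 - 175*A^2 - 175*A^-2 - 55*A^-6 - 5*A^-10
  A^-2 * (40*d^2 + 15*d^4 + d^6) = A^10 + 21*A^6 + 115*A^2 + 190*A^-2 + 115*A^-6 + 21*A^-10 + A^-14
  A^-4 * (25*d^3 + 3*d^5) = -3*A^6 - 40*A^2 - 105*A^-2 - 105*A^-6 - 40*A^-10 - 3*A^-14
  A^-6 * (8*d^4) = 8*A^2 + 32*A^-2 + 48*A^-6 + 32*A^-10 + 8*A^-14
  A^-8 * (d^5) = -A^2 - 5*A^-2 - 10*A^-6 - 10*A^-10 - 5*A^-14 - A^-18
Summing the groups: <K> = -A^14 + A^10 - A^6 + 3*A^2 - 2*A^-2 + 3*A^-6 - 2*A^-10 + A^-14 - A^-18
Normalise by the writhe: (-A^3)^(-w) = (-A^3)^(-2) = A^-6, so f(A) = A^-6 * <K> = -A^8 + A^4 - 1 + 3*A^-4 - 2*A^-8 + 3*A^-12 - 2*A^-16 + A^-20 - A^-24.
Substitute A = t^(-1/4), i.e. A^e → t^(-e/4): V(t) = -t^6 + t^5 - 2*t^4 + 3*t^3 - 2*t^2 + 3*t - 1 + t^-1 - t^-2

Answer: -t^6 + t^5 - 2*t^4 + 3*t^3 - 2*t^2 + 3*t - 1 + t^-1 - t^-2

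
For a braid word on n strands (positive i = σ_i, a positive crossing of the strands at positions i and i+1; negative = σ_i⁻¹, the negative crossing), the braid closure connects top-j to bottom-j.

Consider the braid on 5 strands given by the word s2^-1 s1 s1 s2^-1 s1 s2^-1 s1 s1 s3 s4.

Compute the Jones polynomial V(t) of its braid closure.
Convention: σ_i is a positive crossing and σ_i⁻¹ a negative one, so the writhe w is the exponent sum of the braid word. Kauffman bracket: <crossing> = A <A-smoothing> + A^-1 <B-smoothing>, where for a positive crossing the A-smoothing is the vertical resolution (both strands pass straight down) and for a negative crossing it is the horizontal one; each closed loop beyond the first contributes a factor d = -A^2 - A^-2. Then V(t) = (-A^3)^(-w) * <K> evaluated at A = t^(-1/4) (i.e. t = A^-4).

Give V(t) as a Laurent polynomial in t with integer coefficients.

-t^6 + 3*t^5 - 5*t^4 + 6*t^3 - 6*t^2 + 6*t - 4 + 3*t^-1 - t^-2

Derivation:
The presented braid s2^-1 s1 s1 s2^-1 s1 s2^-1 s1 s1 s3 s4 on 5 strands reduces by inverse Markov moves (closure unchanged at each step):
  Destabilize: the word has the form β·s4 where s4 occurs only as the final letter (β ∈ B_4); drop it and the last strand → 4 strands.
  Destabilize: the word has the form β·s3 where s3 occurs only as the final letter (β ∈ B_3); drop it and the last strand → 3 strands.
Reduced to β = s2^-1 s1 s1 s2^-1 s1 s2^-1 s1 s1 on 3 strands, 8 crossings.
Compute on β:
Braid: s2^-1 s1 s1 s2^-1 s1 s2^-1 s1 s1 on 3 strands, 8 crossings.
Writhe w = (#positive) - (#negative) = 5 - 3 = 2.
Enumerate smoothing states for the bracket polynomial. There are 2^8 = 256 states.
Each crossing splits two ways (0=vertical, 1=horizontal). The state's weight is A^(#A-smoothings - #B-smoothings) * d^(loops - 1).
Tabulate the states by total A-exponent and number of loops L (A-exp: L × count):
  A^8: L=4 ×1
  A^6: L=3 ×8
  A^4: L=2 ×26, L=4 ×2
  A^2: L=1 ×35, L=3 ×21
  A^0: L=2 ×63, L=4 ×7
  A^-2: L=3 ×55, L=5 ×1
  A^-4: L=4 ×28
  A^-6: L=5 ×8
  A^-8: L=6 ×1
Each group contributes A^e * Σ count * d^(L-1):
Powers of d = -A^2 - A^-2: d^2 = A^4 + 2 + A^-4; d^3 = -A^6 - 3*A^2 - 3*A^-2 - A^-6; d^4 = A^8 + 4*A^4 + 6 + 4*A^-4 + A^-8; d^5 = -A^10 - 5*A^6 - 10*A^2 - 10*A^-2 - 5*A^-6 - A^-10.
  A^8 * (d^3) = -A^14 - 3*A^10 - 3*A^6 - A^2
  A^6 * (8*d^2) = 8*A^10 + 16*A^6 + 8*A^2
  A^4 * (26*d + 2*d^3) = -2*A^10 - 32*A^6 - 32*A^2 - 2*A^-2
  A^2 * (35 + 21*d^2) = 21*A^6 + 77*A^2 + 21*A^-2
  A^0 * (63*d + 7*d^3) = -7*A^6 - 84*A^2 - 84*A^-2 - 7*A^-6
  A^-2 * (55*d^2 + d^4) = A^6 + 59*A^2 + 116*A^-2 + 59*A^-6 + A^-10
  A^-4 * (28*d^3) = -28*A^2 - 84*A^-2 - 84*A^-6 - 28*A^-10
  A^-6 * (8*d^4) = 8*A^2 + 32*A^-2 + 48*A^-6 + 32*A^-10 + 8*A^-14
  A^-8 * (d^5) = -A^2 - 5*A^-2 - 10*A^-6 - 10*A^-10 - 5*A^-14 - A^-18
Summing the groups: <K> = -A^14 + 3*A^10 - 4*A^6 + 6*A^2 - 6*A^-2 + 6*A^-6 - 5*A^-10 + 3*A^-14 - A^-18
Normalise by the writhe: (-A^3)^(-w) = (-A^3)^(-2) = A^-6, so f(A) = A^-6 * <K> = -A^8 + 3*A^4 - 4 + 6*A^-4 - 6*A^-8 + 6*A^-12 - 5*A^-16 + 3*A^-20 - A^-24.
Substitute A = t^(-1/4), i.e. A^e → t^(-e/4): V(t) = -t^6 + 3*t^5 - 5*t^4 + 6*t^3 - 6*t^2 + 6*t - 4 + 3*t^-1 - t^-2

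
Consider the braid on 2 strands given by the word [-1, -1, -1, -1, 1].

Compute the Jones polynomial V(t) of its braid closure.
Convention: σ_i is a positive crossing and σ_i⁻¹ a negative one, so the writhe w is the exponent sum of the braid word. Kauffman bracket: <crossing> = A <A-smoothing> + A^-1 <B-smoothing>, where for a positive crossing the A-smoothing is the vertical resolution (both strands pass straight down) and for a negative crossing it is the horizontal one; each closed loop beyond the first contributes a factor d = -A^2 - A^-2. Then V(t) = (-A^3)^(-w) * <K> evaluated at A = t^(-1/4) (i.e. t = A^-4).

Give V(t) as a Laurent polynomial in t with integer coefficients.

t^-1 + t^-3 - t^-4

Derivation:
The presented braid s1^-1 s1^-1 s1^-1 s1^-1 s1 on 2 strands reduces by inverse Markov moves (closure unchanged at each step):
  Deconjugate: the word is γ·β·γ⁻¹ with γ = s1^-1 (prefix) and γ⁻¹ = s1 (suffix); strip both.
Reduced to β = s1^-1 s1^-1 s1^-1 on 2 strands, 3 crossings.
Compute on β:
Braid: s1^-1 s1^-1 s1^-1 on 2 strands, 3 crossings.
Writhe w = (#positive) - (#negative) = 0 - 3 = -3.
Enumerate smoothing states for the bracket polynomial. There are 2^3 = 8 states.
For each crossing: s=0 is the vertical smoothing, s=1 horizontal. Crossing k contributes A^(sign_k * (1 - 2*s_k)); loop factor d = -A^2 - A^-2.
  state 000: A-exp=-3, loops=2, term = A^-3 * d^1
  state 001: A-exp=-1, loops=1, term = A^-1 * d^0
  state 010: A-exp=-1, loops=1, term = A^-1 * d^0
  state 011: A-exp=+1, loops=2, term = A^1 * d^1
  state 100: A-exp=-1, loops=1, term = A^-1 * d^0
  state 101: A-exp=+1, loops=2, term = A^1 * d^1
  state 110: A-exp=+1, loops=2, term = A^1 * d^1
  state 111: A-exp=+3, loops=3, term = A^3 * d^2
Collect the terms by A-exponent (count of states per loop number):
Powers of d = -A^2 - A^-2: d^2 = A^4 + 2 + A^-4.
  A^3 * (d^2) = A^7 + 2*A^3 + A^-1
  A^1 * (3*d) = -3*A^3 - 3*A^-1
  A^-1 * (3) = 3*A^-1
  A^-3 * (d) = -A^-1 - A^-5
Summing the groups: <K> = A^7 - A^3 - A^-5
Normalise by the writhe: (-A^3)^(-w) = (-A^3)^(3) = -A^9, so f(A) = -A^9 * <K> = -A^16 + A^12 + A^4.
Substitute A = t^(-1/4), i.e. A^e → t^(-e/4): V(t) = t^-1 + t^-3 - t^-4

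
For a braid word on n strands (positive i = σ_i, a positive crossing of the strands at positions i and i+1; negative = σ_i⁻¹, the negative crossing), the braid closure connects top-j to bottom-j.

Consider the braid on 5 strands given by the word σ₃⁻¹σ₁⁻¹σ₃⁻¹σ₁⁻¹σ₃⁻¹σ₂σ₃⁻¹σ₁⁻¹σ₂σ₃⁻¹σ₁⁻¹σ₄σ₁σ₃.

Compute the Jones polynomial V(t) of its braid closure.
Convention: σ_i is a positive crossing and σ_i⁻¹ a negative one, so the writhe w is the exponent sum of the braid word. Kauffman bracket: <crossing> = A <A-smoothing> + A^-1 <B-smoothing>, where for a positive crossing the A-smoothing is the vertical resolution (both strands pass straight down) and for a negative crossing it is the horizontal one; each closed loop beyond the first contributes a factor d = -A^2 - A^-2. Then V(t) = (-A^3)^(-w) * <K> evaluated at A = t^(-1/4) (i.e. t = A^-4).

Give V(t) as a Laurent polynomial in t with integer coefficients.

The presented braid s3^-1 s1^-1 s3^-1 s1^-1 s3^-1 s2 s3^-1 s1^-1 s2 s3^-1 s1^-1 s4 s1 s3 on 5 strands reduces by inverse Markov moves (closure unchanged at each step):
  Deconjugate: the word is γ·β·γ⁻¹ with γ = s3^-1 s1^-1 (prefix) and γ⁻¹ = s1 s3 (suffix); strip both.
  Destabilize: the word has the form β·s4 where s4 occurs only as the final letter (β ∈ B_4); drop it and the last strand → 4 strands.
Reduced to β = s3^-1 s1^-1 s3^-1 s2 s3^-1 s1^-1 s2 s3^-1 s1^-1 on 4 strands, 9 crossings.
Compute on β:
Braid: s3^-1 s1^-1 s3^-1 s2 s3^-1 s1^-1 s2 s3^-1 s1^-1 on 4 strands, 9 crossings.
Writhe w = (#positive) - (#negative) = 2 - 7 = -5.
Computing the Kauffman bracket via state sum. There are 2^9 = 512 states.
Each crossing splits two ways (0=vertical, 1=horizontal). The state's weight is A^(#A-smoothings - #B-smoothings) * d^(loops - 1).
Tabulate the states by total A-exponent and number of loops L (A-exp: L × count):
  A^9: L=7 ×1
  A^7: L=6 ×9
  A^5: L=5 ×36
  A^3: L=4 ×83, L=6 ×1
  A^1: L=3 ×118, L=5 ×8
  A^-1: L=2 ×100, L=4 ×26
  A^-3: L=1 ×41, L=3 ×42, L=5 ×1
  A^-5: L=2 ×31, L=4 ×5
  A^-7: L=3 ×9
  A^-9: L=4 ×1
Each group contributes A^e * Σ count * d^(L-1):
Powers of d = -A^2 - A^-2: d^2 = A^4 + 2 + A^-4; d^3 = -A^6 - 3*A^2 - 3*A^-2 - A^-6; d^4 = A^8 + 4*A^4 + 6 + 4*A^-4 + A^-8; d^5 = -A^10 - 5*A^6 - 10*A^2 - 10*A^-2 - 5*A^-6 - A^-10; d^6 = A^12 + 6*A^8 + 15*A^4 + 20 + 15*A^-4 + 6*A^-8 + A^-12.
  A^9 * (d^6) = A^21 + 6*A^17 + 15*A^13 + 20*A^9 + 15*A^5 + 6*A + A^-3
  A^7 * (9*d^5) = -9*A^17 - 45*A^13 - 90*A^9 - 90*A^5 - 45*A - 9*A^-3
  A^5 * (36*d^4) = 36*A^13 + 144*A^9 + 216*A^5 + 144*A + 36*A^-3
  A^3 * (83*d^3 + d^5) = -A^13 - 88*A^9 - 259*A^5 - 259*A - 88*A^-3 - A^-7
  A^1 * (118*d^2 + 8*d^4) = 8*A^9 + 150*A^5 + 284*A + 150*A^-3 + 8*A^-7
  A^-1 * (100*d + 26*d^3) = -26*A^5 - 178*A - 178*A^-3 - 26*A^-7
  A^-3 * (41 + 42*d^2 + d^4) = A^5 + 46*A + 131*A^-3 + 46*A^-7 + A^-11
  A^-5 * (31*d + 5*d^3) = -5*A - 46*A^-3 - 46*A^-7 - 5*A^-11
  A^-7 * (9*d^2) = 9*A^-3 + 18*A^-7 + 9*A^-11
  A^-9 * (d^3) = -A^-3 - 3*A^-7 - 3*A^-11 - A^-15
Summing the groups: <K> = A^21 - 3*A^17 + 5*A^13 - 6*A^9 + 7*A^5 - 7*A + 5*A^-3 - 4*A^-7 + 2*A^-11 - A^-15
Normalise by the writhe: (-A^3)^(-w) = (-A^3)^(5) = -A^15, so f(A) = -A^15 * <K> = -A^36 + 3*A^32 - 5*A^28 + 6*A^24 - 7*A^20 + 7*A^16 - 5*A^12 + 4*A^8 - 2*A^4 + 1.
Substitute A = t^(-1/4), i.e. A^e → t^(-e/4): V(t) = 1 - 2*t^-1 + 4*t^-2 - 5*t^-3 + 7*t^-4 - 7*t^-5 + 6*t^-6 - 5*t^-7 + 3*t^-8 - t^-9

Answer: 1 - 2*t^-1 + 4*t^-2 - 5*t^-3 + 7*t^-4 - 7*t^-5 + 6*t^-6 - 5*t^-7 + 3*t^-8 - t^-9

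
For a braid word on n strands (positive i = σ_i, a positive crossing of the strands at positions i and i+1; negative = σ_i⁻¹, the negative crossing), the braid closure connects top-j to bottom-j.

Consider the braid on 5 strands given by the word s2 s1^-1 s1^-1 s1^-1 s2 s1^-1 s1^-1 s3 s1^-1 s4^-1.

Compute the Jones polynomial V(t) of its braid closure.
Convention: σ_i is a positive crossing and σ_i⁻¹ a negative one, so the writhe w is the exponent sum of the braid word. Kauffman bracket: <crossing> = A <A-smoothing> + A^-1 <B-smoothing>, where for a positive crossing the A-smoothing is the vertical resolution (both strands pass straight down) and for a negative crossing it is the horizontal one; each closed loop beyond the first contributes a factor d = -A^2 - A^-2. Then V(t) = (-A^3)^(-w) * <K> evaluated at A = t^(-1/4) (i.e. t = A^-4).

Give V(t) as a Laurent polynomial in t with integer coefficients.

The presented braid s2 s1^-1 s1^-1 s1^-1 s2 s1^-1 s1^-1 s3 s1^-1 s4^-1 on 5 strands reduces by inverse Markov moves (closure unchanged at each step):
  Destabilize: the word has the form β·s4^-1 where s4^-1 occurs only as the final letter (β ∈ B_4); drop it and the last strand → 4 strands.
Reduced to β = s2 s1^-1 s1^-1 s1^-1 s2 s1^-1 s1^-1 s3 s1^-1 on 4 strands, 9 crossings.
Compute on β:
Braid: s2 s1^-1 s1^-1 s1^-1 s2 s1^-1 s1^-1 s3 s1^-1 on 4 strands, 9 crossings.
Writhe w = (#positive) - (#negative) = 3 - 6 = -3.
Enumerate smoothing states for the bracket polynomial. There are 2^9 = 512 states.
Each crossing splits two ways (0=vertical, 1=horizontal). The state's weight is A^(#A-smoothings - #B-smoothings) * d^(loops - 1).
Tabulate the states by total A-exponent and number of loops L (A-exp: L × count):
  A^9: L=8 ×1
  A^7: L=7 ×9
  A^5: L=6 ×36
  A^3: L=5 ×84
  A^1: L=4 ×126
  A^-1: L=3 ×124, L=5 ×2
  A^-3: L=2 ×75, L=4 ×9
  A^-5: L=1 ×21, L=3 ×15
  A^-7: L=2 ×8, L=4 ×1
  A^-9: L=3 ×1
Each group contributes A^e * Σ count * d^(L-1):
Powers of d = -A^2 - A^-2: d^2 = A^4 + 2 + A^-4; d^3 = -A^6 - 3*A^2 - 3*A^-2 - A^-6; d^4 = A^8 + 4*A^4 + 6 + 4*A^-4 + A^-8; d^5 = -A^10 - 5*A^6 - 10*A^2 - 10*A^-2 - 5*A^-6 - A^-10; d^6 = A^12 + 6*A^8 + 15*A^4 + 20 + 15*A^-4 + 6*A^-8 + A^-12; d^7 = -A^14 - 7*A^10 - 21*A^6 - 35*A^2 - 35*A^-2 - 21*A^-6 - 7*A^-10 - A^-14.
  A^9 * (d^7) = -A^23 - 7*A^19 - 21*A^15 - 35*A^11 - 35*A^7 - 21*A^3 - 7*A^-1 - A^-5
  A^7 * (9*d^6) = 9*A^19 + 54*A^15 + 135*A^11 + 180*A^7 + 135*A^3 + 54*A^-1 + 9*A^-5
  A^5 * (36*d^5) = -36*A^15 - 180*A^11 - 360*A^7 - 360*A^3 - 180*A^-1 - 36*A^-5
  A^3 * (84*d^4) = 84*A^11 + 336*A^7 + 504*A^3 + 336*A^-1 + 84*A^-5
  A^1 * (126*d^3) = -126*A^7 - 378*A^3 - 378*A^-1 - 126*A^-5
  A^-1 * (124*d^2 + 2*d^4) = 2*A^7 + 132*A^3 + 260*A^-1 + 132*A^-5 + 2*A^-9
  A^-3 * (75*d + 9*d^3) = -9*A^3 - 102*A^-1 - 102*A^-5 - 9*A^-9
  A^-5 * (21 + 15*d^2) = 15*A^-1 + 51*A^-5 + 15*A^-9
  A^-7 * (8*d + d^3) = -A^-1 - 11*A^-5 - 11*A^-9 - A^-13
  A^-9 * (d^2) = A^-5 + 2*A^-9 + A^-13
Summing the groups: <K> = -A^23 + 2*A^19 - 3*A^15 + 4*A^11 - 3*A^7 + 3*A^3 - 3*A^-1 + A^-5 - A^-9
Normalise by the writhe: (-A^3)^(-w) = (-A^3)^(3) = -A^9, so f(A) = -A^9 * <K> = A^32 - 2*A^28 + 3*A^24 - 4*A^20 + 3*A^16 - 3*A^12 + 3*A^8 - A^4 + 1.
Substitute A = t^(-1/4), i.e. A^e → t^(-e/4): V(t) = 1 - t^-1 + 3*t^-2 - 3*t^-3 + 3*t^-4 - 4*t^-5 + 3*t^-6 - 2*t^-7 + t^-8

Answer: 1 - t^-1 + 3*t^-2 - 3*t^-3 + 3*t^-4 - 4*t^-5 + 3*t^-6 - 2*t^-7 + t^-8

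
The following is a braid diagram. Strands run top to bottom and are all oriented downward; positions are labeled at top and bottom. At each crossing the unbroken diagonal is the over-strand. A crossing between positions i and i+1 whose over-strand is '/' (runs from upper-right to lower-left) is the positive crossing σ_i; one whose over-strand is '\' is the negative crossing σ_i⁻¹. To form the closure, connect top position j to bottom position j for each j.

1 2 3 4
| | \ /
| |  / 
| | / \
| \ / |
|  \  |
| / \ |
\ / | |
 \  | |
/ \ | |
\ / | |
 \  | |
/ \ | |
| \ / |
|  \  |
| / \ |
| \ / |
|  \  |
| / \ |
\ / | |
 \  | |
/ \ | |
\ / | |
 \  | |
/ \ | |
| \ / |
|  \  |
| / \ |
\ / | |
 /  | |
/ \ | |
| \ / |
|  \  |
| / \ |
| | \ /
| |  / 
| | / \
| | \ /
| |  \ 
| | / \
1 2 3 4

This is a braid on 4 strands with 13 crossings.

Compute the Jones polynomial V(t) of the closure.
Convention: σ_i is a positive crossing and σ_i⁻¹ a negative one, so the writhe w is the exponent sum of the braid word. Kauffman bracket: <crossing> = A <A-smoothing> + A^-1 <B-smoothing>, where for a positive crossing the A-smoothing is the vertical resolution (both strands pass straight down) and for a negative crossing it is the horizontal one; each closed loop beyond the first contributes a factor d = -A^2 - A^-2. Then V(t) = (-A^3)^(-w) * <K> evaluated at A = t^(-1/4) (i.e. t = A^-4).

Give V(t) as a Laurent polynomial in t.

t^-3 + t^-6 - t^-7 + t^-8 - t^-9 + t^-10 - t^-11

Derivation:
Reading the diagram top to bottom ('/'-over between positions i,i+1 = s_i, '\'-over = s_i^-1): braid word = s3 s2^-1 s1^-1 s1^-1 s2^-1 s2^-1 s1^-1 s1^-1 s2^-1 s1 s2^-1 s3 s3^-1.
The presented braid s3 s2^-1 s1^-1 s1^-1 s2^-1 s2^-1 s1^-1 s1^-1 s2^-1 s1 s2^-1 s3 s3^-1 on 4 strands reduces by inverse Markov moves (closure unchanged at each step):
  Deconjugate: the word is γ·β·γ⁻¹ with γ = s3 (prefix) and γ⁻¹ = s3^-1 (suffix); strip both.
  Destabilize: the word has the form β·s3 where s3 occurs only as the final letter (β ∈ B_3); drop it and the last strand → 3 strands.
Reduced to β = s2^-1 s1^-1 s1^-1 s2^-1 s2^-1 s1^-1 s1^-1 s2^-1 s1 s2^-1 on 3 strands, 10 crossings.
Compute on β:
Braid: s2^-1 s1^-1 s1^-1 s2^-1 s2^-1 s1^-1 s1^-1 s2^-1 s1 s2^-1 on 3 strands, 10 crossings.
Writhe w = (#positive) - (#negative) = 1 - 9 = -8.
Enumerate smoothing states for the bracket polynomial. There are 2^10 = 1024 states.
For each crossing: s=0 is the vertical smoothing, s=1 horizontal. Crossing k contributes A^(sign_k * (1 - 2*s_k)); loop factor d = -A^2 - A^-2.
Tabulate the states by total A-exponent and number of loops L (A-exp: L × count):
  A^10: L=6 ×1
  A^8: L=5 ×10
  A^6: L=4 ×41, L=6 ×4
  A^4: L=3 ×86, L=5 ×34
  A^2: L=2 ×92, L=4 ×114, L=6 ×4
  A^0: L=1 ×40, L=3 ×185, L=5 ×27
  A^-2: L=2 ×142, L=4 ×67, L=6 ×1
  A^-4: L=1 ×40, L=3 ×76, L=5 ×4
  A^-6: L=2 ×39, L=4 ×6
  A^-8: L=1 ×5, L=3 ×5
  A^-10: L=2 ×1
Each group contributes A^e * Σ count * d^(L-1):
Powers of d = -A^2 - A^-2: d^2 = A^4 + 2 + A^-4; d^3 = -A^6 - 3*A^2 - 3*A^-2 - A^-6; d^4 = A^8 + 4*A^4 + 6 + 4*A^-4 + A^-8; d^5 = -A^10 - 5*A^6 - 10*A^2 - 10*A^-2 - 5*A^-6 - A^-10.
  A^10 * (d^5) = -A^20 - 5*A^16 - 10*A^12 - 10*A^8 - 5*A^4 - 1
  A^8 * (10*d^4) = 10*A^16 + 40*A^12 + 60*A^8 + 40*A^4 + 10
  A^6 * (41*d^3 + 4*d^5) = -4*A^16 - 61*A^12 - 163*A^8 - 163*A^4 - 61 - 4*A^-4
  A^4 * (86*d^2 + 34*d^4) = 34*A^12 + 222*A^8 + 376*A^4 + 222 + 34*A^-4
  A^2 * (92*d + 114*d^3 + 4*d^5) = -4*A^12 - 134*A^8 - 474*A^4 - 474 - 134*A^-4 - 4*A^-8
  A^0 * (40 + 185*d^2 + 27*d^4) = 27*A^8 + 293*A^4 + 572 + 293*A^-4 + 27*A^-8
  A^-2 * (142*d + 67*d^3 + d^5) = -A^8 - 72*A^4 - 353 - 353*A^-4 - 72*A^-8 - A^-12
  A^-4 * (40 + 76*d^2 + 4*d^4) = 4*A^4 + 92 + 216*A^-4 + 92*A^-8 + 4*A^-12
  A^-6 * (39*d + 6*d^3) = -6 - 57*A^-4 - 57*A^-8 - 6*A^-12
  A^-8 * (5 + 5*d^2) = 5*A^-4 + 15*A^-8 + 5*A^-12
  A^-10 * (d) = -A^-8 - A^-12
Summing the groups: <K> = -A^20 + A^16 - A^12 + A^8 - A^4 + 1 + A^-12
Normalise by the writhe: (-A^3)^(-w) = (-A^3)^(8) = A^24, so f(A) = A^24 * <K> = -A^44 + A^40 - A^36 + A^32 - A^28 + A^24 + A^12.
Substitute A = t^(-1/4), i.e. A^e → t^(-e/4): V(t) = t^-3 + t^-6 - t^-7 + t^-8 - t^-9 + t^-10 - t^-11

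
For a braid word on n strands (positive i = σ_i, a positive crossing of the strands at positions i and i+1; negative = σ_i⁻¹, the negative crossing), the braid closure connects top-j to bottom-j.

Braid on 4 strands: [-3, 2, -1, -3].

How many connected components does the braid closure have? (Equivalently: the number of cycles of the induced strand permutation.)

Track the strand permutation on 4 strands, starting from identity.
  step 1: s3^-1 swaps positions 3,4 -> [1 2 4 3]
  step 2: s2 swaps positions 2,3 -> [1 4 2 3]
  step 3: s1^-1 swaps positions 1,2 -> [4 1 2 3]
  step 4: s3^-1 swaps positions 3,4 -> [4 1 3 2]
Final permutation (position -> original strand): [4 1 3 2]
Closure components = cycle count of this permutation = 2.

Answer: 2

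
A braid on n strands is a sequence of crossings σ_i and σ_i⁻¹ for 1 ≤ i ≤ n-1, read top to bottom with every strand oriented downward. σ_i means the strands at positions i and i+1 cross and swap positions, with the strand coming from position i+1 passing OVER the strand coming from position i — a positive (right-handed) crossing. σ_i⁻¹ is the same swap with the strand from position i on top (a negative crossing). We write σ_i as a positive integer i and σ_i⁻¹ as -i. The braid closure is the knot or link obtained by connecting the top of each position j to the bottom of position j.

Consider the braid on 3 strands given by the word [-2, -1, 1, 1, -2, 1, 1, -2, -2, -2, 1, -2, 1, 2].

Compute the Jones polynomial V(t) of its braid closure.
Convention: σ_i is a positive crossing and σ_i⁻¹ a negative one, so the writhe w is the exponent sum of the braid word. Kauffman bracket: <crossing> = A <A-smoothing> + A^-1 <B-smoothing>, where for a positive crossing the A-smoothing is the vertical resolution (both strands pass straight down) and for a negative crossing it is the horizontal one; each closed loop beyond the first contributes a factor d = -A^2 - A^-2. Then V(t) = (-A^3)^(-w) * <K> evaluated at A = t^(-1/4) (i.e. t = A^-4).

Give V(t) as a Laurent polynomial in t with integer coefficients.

The presented braid s2^-1 s1^-1 s1 s1 s2^-1 s1 s1 s2^-1 s2^-1 s2^-1 s1 s2^-1 s1 s2 on 3 strands reduces by inverse Markov moves (closure unchanged at each step):
  Deconjugate: the word is γ·β·γ⁻¹ with γ = s2^-1 s1^-1 (prefix) and γ⁻¹ = s1 s2 (suffix); strip both.
Reduced to β = s1 s1 s2^-1 s1 s1 s2^-1 s2^-1 s2^-1 s1 s2^-1 on 3 strands, 10 crossings.
Compute on β:
Braid: s1 s1 s2^-1 s1 s1 s2^-1 s2^-1 s2^-1 s1 s2^-1 on 3 strands, 10 crossings.
Writhe w = (#positive) - (#negative) = 5 - 5 = 0.
Enumerate smoothing states for the bracket polynomial. There are 2^10 = 1024 states.
Each crossing splits two ways (0=vertical, 1=horizontal). The state's weight is A^(#A-smoothings - #B-smoothings) * d^(loops - 1).
Tabulate the states by total A-exponent and number of loops L (A-exp: L × count):
  A^10: L=6 ×1
  A^8: L=5 ×10
  A^6: L=4 ×43, L=6 ×2
  A^4: L=3 ×98, L=5 ×22
  A^2: L=2 ×121, L=4 ×83, L=6 ×6
  A^0: L=1 ×73, L=3 ×140, L=5 ×38, L=7 ×1
  A^-2: L=2 ×121, L=4 ×79, L=6 ×10
  A^-4: L=3 ×95, L=5 ×24, L=7 ×1
  A^-6: L=4 ×42, L=6 ×3
  A^-8: L=5 ×10
  A^-10: L=6 ×1
Each group contributes A^e * Σ count * d^(L-1):
Powers of d = -A^2 - A^-2: d^2 = A^4 + 2 + A^-4; d^3 = -A^6 - 3*A^2 - 3*A^-2 - A^-6; d^4 = A^8 + 4*A^4 + 6 + 4*A^-4 + A^-8; d^5 = -A^10 - 5*A^6 - 10*A^2 - 10*A^-2 - 5*A^-6 - A^-10; d^6 = A^12 + 6*A^8 + 15*A^4 + 20 + 15*A^-4 + 6*A^-8 + A^-12.
  A^10 * (d^5) = -A^20 - 5*A^16 - 10*A^12 - 10*A^8 - 5*A^4 - 1
  A^8 * (10*d^4) = 10*A^16 + 40*A^12 + 60*A^8 + 40*A^4 + 10
  A^6 * (43*d^3 + 2*d^5) = -2*A^16 - 53*A^12 - 149*A^8 - 149*A^4 - 53 - 2*A^-4
  A^4 * (98*d^2 + 22*d^4) = 22*A^12 + 186*A^8 + 328*A^4 + 186 + 22*A^-4
  A^2 * (121*d + 83*d^3 + 6*d^5) = -6*A^12 - 113*A^8 - 430*A^4 - 430 - 113*A^-4 - 6*A^-8
  A^0 * (73 + 140*d^2 + 38*d^4 + d^6) = A^12 + 44*A^8 + 307*A^4 + 601 + 307*A^-4 + 44*A^-8 + A^-12
  A^-2 * (121*d + 79*d^3 + 10*d^5) = -10*A^8 - 129*A^4 - 458 - 458*A^-4 - 129*A^-8 - 10*A^-12
  A^-4 * (95*d^2 + 24*d^4 + d^6) = A^8 + 30*A^4 + 206 + 354*A^-4 + 206*A^-8 + 30*A^-12 + A^-16
  A^-6 * (42*d^3 + 3*d^5) = -3*A^4 - 57 - 156*A^-4 - 156*A^-8 - 57*A^-12 - 3*A^-16
  A^-8 * (10*d^4) = 10 + 40*A^-4 + 60*A^-8 + 40*A^-12 + 10*A^-16
  A^-10 * (d^5) = -1 - 5*A^-4 - 10*A^-8 - 10*A^-12 - 5*A^-16 - A^-20
Summing the groups: <K> = -A^20 + 3*A^16 - 6*A^12 + 9*A^8 - 11*A^4 + 13 - 11*A^-4 + 9*A^-8 - 6*A^-12 + 3*A^-16 - A^-20
Normalise by the writhe: (-A^3)^(-w) = (-A^3)^(0) = 1, so f(A) = 1 * <K> = -A^20 + 3*A^16 - 6*A^12 + 9*A^8 - 11*A^4 + 13 - 11*A^-4 + 9*A^-8 - 6*A^-12 + 3*A^-16 - A^-20.
Substitute A = t^(-1/4), i.e. A^e → t^(-e/4): V(t) = -t^5 + 3*t^4 - 6*t^3 + 9*t^2 - 11*t + 13 - 11*t^-1 + 9*t^-2 - 6*t^-3 + 3*t^-4 - t^-5

Answer: -t^5 + 3*t^4 - 6*t^3 + 9*t^2 - 11*t + 13 - 11*t^-1 + 9*t^-2 - 6*t^-3 + 3*t^-4 - t^-5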